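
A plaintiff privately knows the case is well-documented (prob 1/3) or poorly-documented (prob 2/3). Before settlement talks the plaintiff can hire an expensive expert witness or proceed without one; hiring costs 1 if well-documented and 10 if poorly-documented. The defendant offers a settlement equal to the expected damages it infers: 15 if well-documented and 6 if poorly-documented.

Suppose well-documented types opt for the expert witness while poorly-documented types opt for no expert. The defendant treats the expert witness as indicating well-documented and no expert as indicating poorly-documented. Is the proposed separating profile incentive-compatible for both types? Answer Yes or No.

Yes

Under these beliefs, the expert witness earns settlement 15 and no expert earns settlement 6.
well-documented: the expert witness nets 15 − 1 = 14; no expert nets 6. well-documented prefers the expert witness.
poorly-documented: the expert witness nets 15 − 10 = 5; no expert nets 6. poorly-documented prefers no expert.
Neither type deviates, so the separating profile is an equilibrium.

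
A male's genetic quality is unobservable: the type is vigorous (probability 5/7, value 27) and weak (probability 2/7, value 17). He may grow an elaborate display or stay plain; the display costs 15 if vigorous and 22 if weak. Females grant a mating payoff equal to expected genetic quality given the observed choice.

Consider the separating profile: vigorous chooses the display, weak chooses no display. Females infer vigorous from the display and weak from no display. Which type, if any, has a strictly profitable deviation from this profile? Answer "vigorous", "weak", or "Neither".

vigorous

The display pays 27; no display pays 17.
vigorous: assigned the display, nets 27 − 15 = 12; deviating to no display nets 17.
weak: assigned no display, nets 17; deviating to the display nets 27 − 22 = 5.
The vigorous type gains 5 by deviating.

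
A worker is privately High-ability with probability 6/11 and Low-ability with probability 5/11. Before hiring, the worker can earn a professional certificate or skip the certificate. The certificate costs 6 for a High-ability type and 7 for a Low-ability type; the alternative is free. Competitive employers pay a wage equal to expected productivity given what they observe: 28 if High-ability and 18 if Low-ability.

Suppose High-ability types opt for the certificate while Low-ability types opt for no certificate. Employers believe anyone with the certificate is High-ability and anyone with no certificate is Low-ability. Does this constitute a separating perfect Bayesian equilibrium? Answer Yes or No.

Under these beliefs, the certificate earns wage 28 and no certificate earns wage 18.
High-ability: the certificate nets 28 − 6 = 22; no certificate nets 18. High-ability prefers the certificate.
Low-ability: the certificate nets 28 − 7 = 21; no certificate nets 18. Low-ability would deviate to the certificate.
Low-ability has a profitable deviation, so the profile is not an equilibrium.

No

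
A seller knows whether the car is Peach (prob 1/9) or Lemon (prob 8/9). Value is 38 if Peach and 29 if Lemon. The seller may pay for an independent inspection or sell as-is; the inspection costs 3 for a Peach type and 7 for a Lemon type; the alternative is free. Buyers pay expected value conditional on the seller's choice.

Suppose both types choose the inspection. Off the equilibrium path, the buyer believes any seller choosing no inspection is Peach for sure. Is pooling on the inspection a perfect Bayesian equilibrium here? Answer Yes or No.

On path, the buyer holds the prior and pays 1/9·38 + 8/9·29 = 30. Off path (no inspection), believing Peach, it pays 38.
Peach: the inspection nets 30 − 3 = 27; no inspection nets 38. Peach would deviate.
Lemon: the inspection nets 30 − 7 = 23; no inspection nets 38. Lemon would deviate.
A type deviates, so pooling fails.

No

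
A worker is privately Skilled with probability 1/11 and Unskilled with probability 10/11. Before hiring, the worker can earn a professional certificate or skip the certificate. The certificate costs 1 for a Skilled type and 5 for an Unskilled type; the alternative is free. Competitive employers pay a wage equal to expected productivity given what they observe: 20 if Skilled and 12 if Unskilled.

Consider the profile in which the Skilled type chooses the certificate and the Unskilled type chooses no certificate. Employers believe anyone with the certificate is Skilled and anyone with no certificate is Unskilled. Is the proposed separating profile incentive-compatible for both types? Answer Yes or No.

Under these beliefs, the certificate earns wage 20 and no certificate earns wage 12.
Skilled: the certificate nets 20 − 1 = 19; no certificate nets 12. Skilled prefers the certificate.
Unskilled: the certificate nets 20 − 5 = 15; no certificate nets 12. Unskilled would deviate to the certificate.
Unskilled has a profitable deviation, so the profile is not an equilibrium.

No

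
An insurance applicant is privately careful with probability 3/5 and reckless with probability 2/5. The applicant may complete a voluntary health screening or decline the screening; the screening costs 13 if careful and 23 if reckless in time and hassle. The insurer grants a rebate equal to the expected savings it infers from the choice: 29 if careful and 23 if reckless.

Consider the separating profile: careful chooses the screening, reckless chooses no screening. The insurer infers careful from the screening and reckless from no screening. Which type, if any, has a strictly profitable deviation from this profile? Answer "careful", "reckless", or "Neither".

The screening pays 29; no screening pays 23.
careful: assigned the screening, nets 29 − 13 = 16; deviating to no screening nets 23.
reckless: assigned no screening, nets 23; deviating to the screening nets 29 − 23 = 6.
The careful type gains 7 by deviating.

careful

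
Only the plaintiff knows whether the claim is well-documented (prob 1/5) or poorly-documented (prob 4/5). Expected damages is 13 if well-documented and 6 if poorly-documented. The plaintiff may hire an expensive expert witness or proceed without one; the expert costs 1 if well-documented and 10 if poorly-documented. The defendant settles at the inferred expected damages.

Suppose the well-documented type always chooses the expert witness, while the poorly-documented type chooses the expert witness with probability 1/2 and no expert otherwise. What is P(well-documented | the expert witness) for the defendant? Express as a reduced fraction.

P(the expert witness) = (1/5)·1 + (4/5)·(1/2) = 3/5.
By Bayes' rule, P(well-documented | the expert witness) = (1/5) / (3/5) = 1/3.

1/3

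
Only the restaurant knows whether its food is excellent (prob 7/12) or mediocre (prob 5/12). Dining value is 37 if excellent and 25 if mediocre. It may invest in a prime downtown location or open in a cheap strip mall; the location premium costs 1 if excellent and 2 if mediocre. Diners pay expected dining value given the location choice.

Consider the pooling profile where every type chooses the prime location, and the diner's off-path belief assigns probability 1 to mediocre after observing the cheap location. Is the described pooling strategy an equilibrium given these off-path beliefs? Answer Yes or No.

Yes

On path, the diner holds the prior and pays 7/12·37 + 5/12·25 = 32. Off path (the cheap location), believing mediocre, it pays 25.
excellent: the prime location nets 32 − 1 = 31; the cheap location nets 25. excellent stays.
mediocre: the prime location nets 32 − 2 = 30; the cheap location nets 25. mediocre stays.
No type deviates, so pooling is sustained.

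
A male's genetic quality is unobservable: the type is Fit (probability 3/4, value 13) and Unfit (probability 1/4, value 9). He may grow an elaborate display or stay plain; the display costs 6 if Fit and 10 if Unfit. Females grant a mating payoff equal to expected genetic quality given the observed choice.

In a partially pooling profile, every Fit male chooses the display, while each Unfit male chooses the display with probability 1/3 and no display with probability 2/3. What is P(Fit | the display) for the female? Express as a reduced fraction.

9/10

P(the display) = (3/4)·1 + (1/4)·(1/3) = 5/6.
By Bayes' rule, P(Fit | the display) = (3/4) / (5/6) = 9/10.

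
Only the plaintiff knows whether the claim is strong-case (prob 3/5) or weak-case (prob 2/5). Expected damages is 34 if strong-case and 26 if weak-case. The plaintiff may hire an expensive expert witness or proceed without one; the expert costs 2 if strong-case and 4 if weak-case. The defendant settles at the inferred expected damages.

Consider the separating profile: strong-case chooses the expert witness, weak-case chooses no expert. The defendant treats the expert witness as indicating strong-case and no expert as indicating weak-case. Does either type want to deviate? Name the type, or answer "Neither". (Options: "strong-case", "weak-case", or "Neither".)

weak-case

The expert witness pays 34; no expert pays 26.
strong-case: assigned the expert witness, nets 34 − 2 = 32; deviating to no expert nets 26.
weak-case: assigned no expert, nets 26; deviating to the expert witness nets 34 − 4 = 30.
The weak-case type gains 4 by deviating.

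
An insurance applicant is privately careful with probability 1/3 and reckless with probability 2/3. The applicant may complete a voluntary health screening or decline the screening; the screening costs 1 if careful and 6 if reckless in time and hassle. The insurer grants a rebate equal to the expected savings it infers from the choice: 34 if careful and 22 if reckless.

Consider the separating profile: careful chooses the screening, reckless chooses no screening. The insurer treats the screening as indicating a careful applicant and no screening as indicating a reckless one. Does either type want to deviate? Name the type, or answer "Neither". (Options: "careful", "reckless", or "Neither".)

reckless

The screening pays 34; no screening pays 22.
careful: assigned the screening, nets 34 − 1 = 33; deviating to no screening nets 22.
reckless: assigned no screening, nets 22; deviating to the screening nets 34 − 6 = 28.
The reckless type gains 6 by deviating.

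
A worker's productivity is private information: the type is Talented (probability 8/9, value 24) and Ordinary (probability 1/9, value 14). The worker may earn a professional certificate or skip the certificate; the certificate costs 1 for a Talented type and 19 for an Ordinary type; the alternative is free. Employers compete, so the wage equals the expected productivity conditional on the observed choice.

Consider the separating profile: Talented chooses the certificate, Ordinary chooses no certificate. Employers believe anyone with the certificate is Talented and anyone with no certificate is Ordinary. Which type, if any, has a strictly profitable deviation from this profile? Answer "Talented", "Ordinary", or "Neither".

The certificate pays 24; no certificate pays 14.
Talented: assigned the certificate, nets 24 − 1 = 23; deviating to no certificate nets 14.
Ordinary: assigned no certificate, nets 14; deviating to the certificate nets 24 − 19 = 5.
Both types strictly prefer their assigned action; no profitable deviation.

Neither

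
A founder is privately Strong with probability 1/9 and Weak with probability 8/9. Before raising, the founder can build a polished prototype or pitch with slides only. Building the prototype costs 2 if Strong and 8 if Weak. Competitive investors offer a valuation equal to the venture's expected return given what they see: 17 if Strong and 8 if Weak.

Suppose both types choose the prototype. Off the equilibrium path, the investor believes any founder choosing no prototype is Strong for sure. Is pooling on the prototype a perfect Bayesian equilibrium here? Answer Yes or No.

No

On path, the investor holds the prior and pays 1/9·17 + 8/9·8 = 9. Off path (no prototype), believing Strong, it pays 17.
Strong: the prototype nets 9 − 2 = 7; no prototype nets 17. Strong would deviate.
Weak: the prototype nets 9 − 8 = 1; no prototype nets 17. Weak would deviate.
A type deviates, so pooling fails.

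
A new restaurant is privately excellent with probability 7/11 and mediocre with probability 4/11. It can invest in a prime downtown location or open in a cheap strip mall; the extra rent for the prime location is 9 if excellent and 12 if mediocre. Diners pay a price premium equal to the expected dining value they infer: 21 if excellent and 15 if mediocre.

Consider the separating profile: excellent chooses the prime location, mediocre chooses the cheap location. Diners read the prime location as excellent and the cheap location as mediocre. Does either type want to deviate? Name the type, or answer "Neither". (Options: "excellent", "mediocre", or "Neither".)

The prime location pays 21; the cheap location pays 15.
excellent: assigned the prime location, nets 21 − 9 = 12; deviating to the cheap location nets 15.
mediocre: assigned the cheap location, nets 15; deviating to the prime location nets 21 − 12 = 9.
The excellent type gains 3 by deviating.

excellent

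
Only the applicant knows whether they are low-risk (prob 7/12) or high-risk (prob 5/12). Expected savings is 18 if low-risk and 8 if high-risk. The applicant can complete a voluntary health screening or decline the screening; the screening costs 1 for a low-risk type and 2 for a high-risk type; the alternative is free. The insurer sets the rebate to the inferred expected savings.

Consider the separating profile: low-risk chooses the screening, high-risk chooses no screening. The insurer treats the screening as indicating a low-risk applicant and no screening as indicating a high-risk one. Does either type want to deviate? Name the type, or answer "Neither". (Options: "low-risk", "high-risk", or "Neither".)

high-risk

The screening pays 18; no screening pays 8.
low-risk: assigned the screening, nets 18 − 1 = 17; deviating to no screening nets 8.
high-risk: assigned no screening, nets 8; deviating to the screening nets 18 − 2 = 16.
The high-risk type gains 8 by deviating.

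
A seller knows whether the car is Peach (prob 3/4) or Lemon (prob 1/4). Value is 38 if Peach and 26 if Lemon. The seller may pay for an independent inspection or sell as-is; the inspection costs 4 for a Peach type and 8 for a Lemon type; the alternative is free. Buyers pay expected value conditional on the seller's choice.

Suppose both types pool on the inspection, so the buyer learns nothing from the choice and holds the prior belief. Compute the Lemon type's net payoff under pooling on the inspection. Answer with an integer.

Pooled price = 3/4·38 + 1/4·26 = 35.
Lemon pays cost 8 for the inspection, so net payoff = 35 − 8 = 27.

27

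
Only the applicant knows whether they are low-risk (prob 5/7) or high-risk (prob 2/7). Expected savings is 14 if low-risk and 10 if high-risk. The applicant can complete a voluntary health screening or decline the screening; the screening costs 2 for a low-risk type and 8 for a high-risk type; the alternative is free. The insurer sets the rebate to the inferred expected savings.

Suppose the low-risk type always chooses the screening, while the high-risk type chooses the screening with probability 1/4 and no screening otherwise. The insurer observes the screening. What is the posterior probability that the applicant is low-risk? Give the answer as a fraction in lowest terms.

10/11

P(the screening) = (5/7)·1 + (2/7)·(1/4) = 11/14.
By Bayes' rule, P(low-risk | the screening) = (5/7) / (11/14) = 10/11.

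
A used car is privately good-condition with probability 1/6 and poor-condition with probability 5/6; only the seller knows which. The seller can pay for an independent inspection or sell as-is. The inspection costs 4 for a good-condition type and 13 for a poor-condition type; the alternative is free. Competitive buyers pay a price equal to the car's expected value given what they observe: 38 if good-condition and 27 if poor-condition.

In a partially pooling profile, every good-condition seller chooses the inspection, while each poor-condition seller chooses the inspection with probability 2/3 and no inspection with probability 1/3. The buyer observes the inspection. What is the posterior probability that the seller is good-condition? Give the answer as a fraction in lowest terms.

P(the inspection) = (1/6)·1 + (5/6)·(2/3) = 13/18.
By Bayes' rule, P(good-condition | the inspection) = (1/6) / (13/18) = 3/13.

3/13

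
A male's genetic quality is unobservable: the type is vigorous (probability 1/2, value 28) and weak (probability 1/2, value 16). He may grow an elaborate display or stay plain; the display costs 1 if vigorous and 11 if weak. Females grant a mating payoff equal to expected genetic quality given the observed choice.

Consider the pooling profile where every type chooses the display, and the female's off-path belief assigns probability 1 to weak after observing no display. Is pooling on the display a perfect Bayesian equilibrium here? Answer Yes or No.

On path, the female holds the prior and pays 1/2·28 + 1/2·16 = 22. Off path (no display), believing weak, it pays 16.
vigorous: the display nets 22 − 1 = 21; no display nets 16. vigorous stays.
weak: the display nets 22 − 11 = 11; no display nets 16. weak would deviate.
A type deviates, so pooling fails.

No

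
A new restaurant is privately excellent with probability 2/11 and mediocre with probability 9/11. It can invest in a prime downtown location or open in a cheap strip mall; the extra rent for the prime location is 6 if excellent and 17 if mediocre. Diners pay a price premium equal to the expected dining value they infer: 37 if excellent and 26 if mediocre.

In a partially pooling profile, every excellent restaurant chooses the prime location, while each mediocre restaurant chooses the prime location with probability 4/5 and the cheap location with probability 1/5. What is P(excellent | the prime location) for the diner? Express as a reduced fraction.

5/23

P(the prime location) = (2/11)·1 + (9/11)·(4/5) = 46/55.
By Bayes' rule, P(excellent | the prime location) = (2/11) / (46/55) = 5/23.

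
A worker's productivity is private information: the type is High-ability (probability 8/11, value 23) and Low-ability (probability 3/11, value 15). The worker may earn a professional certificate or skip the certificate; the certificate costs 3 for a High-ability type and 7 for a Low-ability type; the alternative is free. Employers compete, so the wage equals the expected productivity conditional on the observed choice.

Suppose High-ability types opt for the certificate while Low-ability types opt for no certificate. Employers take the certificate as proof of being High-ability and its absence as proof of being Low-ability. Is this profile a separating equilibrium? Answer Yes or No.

No

Under these beliefs, the certificate earns wage 23 and no certificate earns wage 15.
High-ability: the certificate nets 23 − 3 = 20; no certificate nets 15. High-ability prefers the certificate.
Low-ability: the certificate nets 23 − 7 = 16; no certificate nets 15. Low-ability would deviate to the certificate.
Low-ability has a profitable deviation, so the profile is not an equilibrium.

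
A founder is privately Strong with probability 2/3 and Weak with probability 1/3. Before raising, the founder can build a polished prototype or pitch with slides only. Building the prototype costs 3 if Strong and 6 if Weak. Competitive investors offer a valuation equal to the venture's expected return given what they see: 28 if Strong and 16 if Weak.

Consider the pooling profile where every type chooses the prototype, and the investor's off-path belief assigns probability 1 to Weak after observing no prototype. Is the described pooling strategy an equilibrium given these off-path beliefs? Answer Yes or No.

On path, the investor holds the prior and pays 2/3·28 + 1/3·16 = 24. Off path (no prototype), believing Weak, it pays 16.
Strong: the prototype nets 24 − 3 = 21; no prototype nets 16. Strong stays.
Weak: the prototype nets 24 − 6 = 18; no prototype nets 16. Weak stays.
No type deviates, so pooling is sustained.

Yes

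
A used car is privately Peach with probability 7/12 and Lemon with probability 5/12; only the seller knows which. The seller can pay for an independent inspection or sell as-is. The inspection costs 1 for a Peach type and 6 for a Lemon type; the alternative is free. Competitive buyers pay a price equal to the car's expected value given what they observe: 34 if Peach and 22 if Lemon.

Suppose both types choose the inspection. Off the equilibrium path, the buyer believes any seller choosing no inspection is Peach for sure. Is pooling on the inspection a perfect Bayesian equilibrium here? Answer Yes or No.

On path, the buyer holds the prior and pays 7/12·34 + 5/12·22 = 29. Off path (no inspection), believing Peach, it pays 34.
Peach: the inspection nets 29 − 1 = 28; no inspection nets 34. Peach would deviate.
Lemon: the inspection nets 29 − 6 = 23; no inspection nets 34. Lemon would deviate.
A type deviates, so pooling fails.

No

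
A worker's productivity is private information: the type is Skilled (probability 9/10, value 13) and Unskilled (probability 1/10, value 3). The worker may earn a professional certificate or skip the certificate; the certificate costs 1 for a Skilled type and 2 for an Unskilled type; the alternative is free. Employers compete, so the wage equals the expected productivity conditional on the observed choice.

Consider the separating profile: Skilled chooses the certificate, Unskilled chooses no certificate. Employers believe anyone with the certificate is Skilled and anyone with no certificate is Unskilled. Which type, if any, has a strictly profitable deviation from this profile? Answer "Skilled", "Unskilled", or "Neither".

Unskilled

The certificate pays 13; no certificate pays 3.
Skilled: assigned the certificate, nets 13 − 1 = 12; deviating to no certificate nets 3.
Unskilled: assigned no certificate, nets 3; deviating to the certificate nets 13 − 2 = 11.
The Unskilled type gains 8 by deviating.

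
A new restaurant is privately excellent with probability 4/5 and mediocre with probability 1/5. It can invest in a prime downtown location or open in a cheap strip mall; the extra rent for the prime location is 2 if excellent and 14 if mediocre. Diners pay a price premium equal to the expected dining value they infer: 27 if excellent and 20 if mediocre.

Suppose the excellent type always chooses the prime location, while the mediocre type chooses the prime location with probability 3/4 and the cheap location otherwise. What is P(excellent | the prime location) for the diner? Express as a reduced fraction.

16/19

P(the prime location) = (4/5)·1 + (1/5)·(3/4) = 19/20.
By Bayes' rule, P(excellent | the prime location) = (4/5) / (19/20) = 16/19.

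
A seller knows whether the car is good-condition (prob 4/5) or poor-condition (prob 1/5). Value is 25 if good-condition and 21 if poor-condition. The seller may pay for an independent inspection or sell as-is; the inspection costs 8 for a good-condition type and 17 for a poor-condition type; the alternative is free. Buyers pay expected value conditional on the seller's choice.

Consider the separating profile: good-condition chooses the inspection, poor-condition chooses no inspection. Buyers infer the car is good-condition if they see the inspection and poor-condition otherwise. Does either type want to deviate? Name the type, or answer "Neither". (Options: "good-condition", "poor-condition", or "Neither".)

good-condition

The inspection pays 25; no inspection pays 21.
good-condition: assigned the inspection, nets 25 − 8 = 17; deviating to no inspection nets 21.
poor-condition: assigned no inspection, nets 21; deviating to the inspection nets 25 − 17 = 8.
The good-condition type gains 4 by deviating.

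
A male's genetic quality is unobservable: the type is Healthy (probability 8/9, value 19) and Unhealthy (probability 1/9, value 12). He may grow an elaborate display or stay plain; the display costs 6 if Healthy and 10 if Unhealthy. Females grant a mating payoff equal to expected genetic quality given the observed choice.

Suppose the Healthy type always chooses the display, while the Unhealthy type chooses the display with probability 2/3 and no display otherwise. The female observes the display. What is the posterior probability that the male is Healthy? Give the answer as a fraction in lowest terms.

P(the display) = (8/9)·1 + (1/9)·(2/3) = 26/27.
By Bayes' rule, P(Healthy | the display) = (8/9) / (26/27) = 12/13.

12/13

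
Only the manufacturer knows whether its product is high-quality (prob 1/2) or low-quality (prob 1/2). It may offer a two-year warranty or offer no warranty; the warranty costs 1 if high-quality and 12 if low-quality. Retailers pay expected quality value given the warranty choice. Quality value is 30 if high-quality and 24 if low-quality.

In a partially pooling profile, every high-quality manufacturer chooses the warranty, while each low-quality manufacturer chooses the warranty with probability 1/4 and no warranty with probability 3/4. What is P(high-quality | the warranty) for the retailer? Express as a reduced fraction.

P(the warranty) = (1/2)·1 + (1/2)·(1/4) = 5/8.
By Bayes' rule, P(high-quality | the warranty) = (1/2) / (5/8) = 4/5.

4/5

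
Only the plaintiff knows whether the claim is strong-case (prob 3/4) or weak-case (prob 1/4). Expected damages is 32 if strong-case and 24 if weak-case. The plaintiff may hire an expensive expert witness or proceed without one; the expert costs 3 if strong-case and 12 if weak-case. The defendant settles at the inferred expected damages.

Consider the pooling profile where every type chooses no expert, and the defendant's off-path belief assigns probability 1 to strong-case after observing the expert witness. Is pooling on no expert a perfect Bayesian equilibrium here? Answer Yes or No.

On path, the defendant holds the prior and pays 3/4·32 + 1/4·24 = 30. Off path (the expert witness), believing strong-case, it pays 32.
strong-case: no expert nets 30; the expert witness nets 32 − 3 = 29. strong-case stays.
weak-case: no expert nets 30; the expert witness nets 32 − 12 = 20. weak-case stays.
No type deviates, so pooling is sustained.

Yes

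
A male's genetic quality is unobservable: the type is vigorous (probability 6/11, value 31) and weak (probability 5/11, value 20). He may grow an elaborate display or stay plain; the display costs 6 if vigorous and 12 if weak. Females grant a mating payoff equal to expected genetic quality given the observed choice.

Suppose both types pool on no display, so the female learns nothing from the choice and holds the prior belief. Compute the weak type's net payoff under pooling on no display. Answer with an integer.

26

Pooled mating payoff = 6/11·31 + 5/11·20 = 26.
weak pays no cost for no display, so net payoff = 26.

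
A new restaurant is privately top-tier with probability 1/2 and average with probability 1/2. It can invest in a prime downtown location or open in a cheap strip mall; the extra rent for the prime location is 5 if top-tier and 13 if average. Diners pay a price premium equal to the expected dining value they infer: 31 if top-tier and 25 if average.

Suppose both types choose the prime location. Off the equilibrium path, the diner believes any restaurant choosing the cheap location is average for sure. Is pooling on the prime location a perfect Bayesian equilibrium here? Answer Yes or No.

No

On path, the diner holds the prior and pays 1/2·31 + 1/2·25 = 28. Off path (the cheap location), believing average, it pays 25.
top-tier: the prime location nets 28 − 5 = 23; the cheap location nets 25. top-tier would deviate.
average: the prime location nets 28 − 13 = 15; the cheap location nets 25. average would deviate.
A type deviates, so pooling fails.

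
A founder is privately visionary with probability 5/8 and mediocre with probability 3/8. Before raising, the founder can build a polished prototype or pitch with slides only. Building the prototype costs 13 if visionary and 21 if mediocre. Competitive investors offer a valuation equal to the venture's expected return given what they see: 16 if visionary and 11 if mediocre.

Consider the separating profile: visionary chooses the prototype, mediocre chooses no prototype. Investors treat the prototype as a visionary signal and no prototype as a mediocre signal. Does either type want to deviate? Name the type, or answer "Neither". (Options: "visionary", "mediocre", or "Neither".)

visionary

The prototype pays 16; no prototype pays 11.
visionary: assigned the prototype, nets 16 − 13 = 3; deviating to no prototype nets 11.
mediocre: assigned no prototype, nets 11; deviating to the prototype nets 16 − 21 = -5.
The visionary type gains 8 by deviating.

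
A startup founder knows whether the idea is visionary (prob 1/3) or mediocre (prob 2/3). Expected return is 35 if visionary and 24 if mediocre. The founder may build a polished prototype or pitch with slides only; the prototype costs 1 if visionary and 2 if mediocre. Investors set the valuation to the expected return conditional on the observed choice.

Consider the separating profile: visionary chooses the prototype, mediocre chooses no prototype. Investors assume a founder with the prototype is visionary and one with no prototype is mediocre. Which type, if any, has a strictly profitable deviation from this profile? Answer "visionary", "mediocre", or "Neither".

mediocre

The prototype pays 35; no prototype pays 24.
visionary: assigned the prototype, nets 35 − 1 = 34; deviating to no prototype nets 24.
mediocre: assigned no prototype, nets 24; deviating to the prototype nets 35 − 2 = 33.
The mediocre type gains 9 by deviating.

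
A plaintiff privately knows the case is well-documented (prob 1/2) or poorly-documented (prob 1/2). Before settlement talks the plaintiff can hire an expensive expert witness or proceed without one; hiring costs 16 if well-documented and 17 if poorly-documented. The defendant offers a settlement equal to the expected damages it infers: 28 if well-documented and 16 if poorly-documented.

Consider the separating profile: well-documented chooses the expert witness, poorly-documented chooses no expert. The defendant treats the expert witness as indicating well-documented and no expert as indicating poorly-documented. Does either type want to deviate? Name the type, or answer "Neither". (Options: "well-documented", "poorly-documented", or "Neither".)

The expert witness pays 28; no expert pays 16.
well-documented: assigned the expert witness, nets 28 − 16 = 12; deviating to no expert nets 16.
poorly-documented: assigned no expert, nets 16; deviating to the expert witness nets 28 − 17 = 11.
The well-documented type gains 4 by deviating.

well-documented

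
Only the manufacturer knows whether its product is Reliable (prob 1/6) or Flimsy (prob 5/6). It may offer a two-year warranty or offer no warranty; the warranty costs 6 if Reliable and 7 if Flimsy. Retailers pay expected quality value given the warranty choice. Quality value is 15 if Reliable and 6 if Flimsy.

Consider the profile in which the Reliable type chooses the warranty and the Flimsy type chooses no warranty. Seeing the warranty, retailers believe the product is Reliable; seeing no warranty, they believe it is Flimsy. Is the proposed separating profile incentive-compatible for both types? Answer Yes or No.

Under these beliefs, the warranty earns price 15 and no warranty earns price 6.
Reliable: the warranty nets 15 − 6 = 9; no warranty nets 6. Reliable prefers the warranty.
Flimsy: the warranty nets 15 − 7 = 8; no warranty nets 6. Flimsy would deviate to the warranty.
Flimsy has a profitable deviation, so the profile is not an equilibrium.

No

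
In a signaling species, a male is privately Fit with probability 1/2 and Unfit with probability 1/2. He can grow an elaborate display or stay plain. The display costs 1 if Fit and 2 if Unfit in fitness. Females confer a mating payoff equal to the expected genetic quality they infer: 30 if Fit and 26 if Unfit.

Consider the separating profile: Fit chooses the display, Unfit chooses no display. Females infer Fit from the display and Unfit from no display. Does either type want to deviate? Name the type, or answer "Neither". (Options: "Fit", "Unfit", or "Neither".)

The display pays 30; no display pays 26.
Fit: assigned the display, nets 30 − 1 = 29; deviating to no display nets 26.
Unfit: assigned no display, nets 26; deviating to the display nets 30 − 2 = 28.
The Unfit type gains 2 by deviating.

Unfit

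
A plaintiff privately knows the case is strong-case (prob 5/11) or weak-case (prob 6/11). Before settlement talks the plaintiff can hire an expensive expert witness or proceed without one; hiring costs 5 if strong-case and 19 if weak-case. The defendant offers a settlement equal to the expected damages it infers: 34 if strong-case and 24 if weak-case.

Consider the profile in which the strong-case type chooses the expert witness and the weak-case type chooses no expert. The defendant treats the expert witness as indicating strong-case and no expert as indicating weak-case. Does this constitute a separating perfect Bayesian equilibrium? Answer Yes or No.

Yes

Under these beliefs, the expert witness earns settlement 34 and no expert earns settlement 24.
strong-case: the expert witness nets 34 − 5 = 29; no expert nets 24. strong-case prefers the expert witness.
weak-case: the expert witness nets 34 − 19 = 15; no expert nets 24. weak-case prefers no expert.
Neither type deviates, so the separating profile is an equilibrium.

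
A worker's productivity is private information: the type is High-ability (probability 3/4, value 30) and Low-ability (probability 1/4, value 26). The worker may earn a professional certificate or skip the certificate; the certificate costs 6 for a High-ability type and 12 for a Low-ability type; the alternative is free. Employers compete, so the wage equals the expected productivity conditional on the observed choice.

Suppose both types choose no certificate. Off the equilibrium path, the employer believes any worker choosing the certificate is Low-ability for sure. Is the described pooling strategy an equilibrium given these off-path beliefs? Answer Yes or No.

On path, the employer holds the prior and pays 3/4·30 + 1/4·26 = 29. Off path (the certificate), believing Low-ability, it pays 26.
High-ability: no certificate nets 29; the certificate nets 26 − 6 = 20. High-ability stays.
Low-ability: no certificate nets 29; the certificate nets 26 − 12 = 14. Low-ability stays.
No type deviates, so pooling is sustained.

Yes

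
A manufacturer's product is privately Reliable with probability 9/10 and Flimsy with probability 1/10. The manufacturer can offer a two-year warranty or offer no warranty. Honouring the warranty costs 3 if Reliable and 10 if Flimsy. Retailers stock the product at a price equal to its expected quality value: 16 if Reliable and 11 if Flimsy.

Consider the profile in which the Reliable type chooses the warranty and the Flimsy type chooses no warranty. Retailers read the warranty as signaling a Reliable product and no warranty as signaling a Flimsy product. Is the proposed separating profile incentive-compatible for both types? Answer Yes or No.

Yes

Under these beliefs, the warranty earns price 16 and no warranty earns price 11.
Reliable: the warranty nets 16 − 3 = 13; no warranty nets 11. Reliable prefers the warranty.
Flimsy: the warranty nets 16 − 10 = 6; no warranty nets 11. Flimsy prefers no warranty.
Neither type deviates, so the separating profile is an equilibrium.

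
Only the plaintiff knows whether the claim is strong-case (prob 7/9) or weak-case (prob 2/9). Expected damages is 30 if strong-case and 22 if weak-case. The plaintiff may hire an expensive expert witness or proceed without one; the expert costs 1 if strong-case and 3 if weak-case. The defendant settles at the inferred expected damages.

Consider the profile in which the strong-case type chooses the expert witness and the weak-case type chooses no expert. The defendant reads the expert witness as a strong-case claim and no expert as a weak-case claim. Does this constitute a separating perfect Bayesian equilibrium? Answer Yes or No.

Under these beliefs, the expert witness earns settlement 30 and no expert earns settlement 22.
strong-case: the expert witness nets 30 − 1 = 29; no expert nets 22. strong-case prefers the expert witness.
weak-case: the expert witness nets 30 − 3 = 27; no expert nets 22. weak-case would deviate to the expert witness.
weak-case has a profitable deviation, so the profile is not an equilibrium.

No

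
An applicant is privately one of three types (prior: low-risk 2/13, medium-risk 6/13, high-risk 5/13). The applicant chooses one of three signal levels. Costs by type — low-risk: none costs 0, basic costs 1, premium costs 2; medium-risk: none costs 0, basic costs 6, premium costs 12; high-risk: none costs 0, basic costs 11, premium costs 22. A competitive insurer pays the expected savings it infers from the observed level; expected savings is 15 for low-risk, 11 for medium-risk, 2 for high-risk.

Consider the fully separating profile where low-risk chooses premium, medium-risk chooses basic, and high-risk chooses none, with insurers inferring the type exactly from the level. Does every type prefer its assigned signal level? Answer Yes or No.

Yes

Separating rebates: premium → 15, basic → 11, none → 2.
low-risk (assigned premium): none: 2 − 0 = 2; basic: 11 − 1 = 10; premium: 15 − 2 = 13. low-risk stays.
medium-risk (assigned basic): none: 2 − 0 = 2; basic: 11 − 6 = 5; premium: 15 − 12 = 3. medium-risk stays.
high-risk (assigned none): none: 2 − 0 = 2; basic: 11 − 11 = 0; premium: 15 − 22 = -7. high-risk stays.
Every type prefers its assigned level; separation holds.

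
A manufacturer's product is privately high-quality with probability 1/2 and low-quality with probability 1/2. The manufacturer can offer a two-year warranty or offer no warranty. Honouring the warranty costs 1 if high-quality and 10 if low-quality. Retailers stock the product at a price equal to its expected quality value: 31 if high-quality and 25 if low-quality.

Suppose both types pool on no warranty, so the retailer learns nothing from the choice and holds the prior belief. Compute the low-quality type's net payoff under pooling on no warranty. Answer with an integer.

28

Pooled price = 1/2·31 + 1/2·25 = 28.
low-quality pays no cost for no warranty, so net payoff = 28.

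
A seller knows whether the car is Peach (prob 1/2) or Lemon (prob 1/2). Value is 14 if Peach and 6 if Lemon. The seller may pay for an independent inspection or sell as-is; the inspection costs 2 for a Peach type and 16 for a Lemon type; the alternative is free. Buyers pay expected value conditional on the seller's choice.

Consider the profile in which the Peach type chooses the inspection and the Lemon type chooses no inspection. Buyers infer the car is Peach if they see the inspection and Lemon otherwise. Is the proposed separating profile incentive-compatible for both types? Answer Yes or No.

Under these beliefs, the inspection earns price 14 and no inspection earns price 6.
Peach: the inspection nets 14 − 2 = 12; no inspection nets 6. Peach prefers the inspection.
Lemon: the inspection nets 14 − 16 = -2; no inspection nets 6. Lemon prefers no inspection.
Neither type deviates, so the separating profile is an equilibrium.

Yes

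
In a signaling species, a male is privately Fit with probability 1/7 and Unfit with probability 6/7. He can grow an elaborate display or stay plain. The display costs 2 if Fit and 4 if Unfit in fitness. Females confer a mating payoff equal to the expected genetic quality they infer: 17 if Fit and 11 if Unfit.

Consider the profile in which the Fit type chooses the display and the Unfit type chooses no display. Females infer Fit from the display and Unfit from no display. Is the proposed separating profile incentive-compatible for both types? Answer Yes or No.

No

Under these beliefs, the display earns mating payoff 17 and no display earns mating payoff 11.
Fit: the display nets 17 − 2 = 15; no display nets 11. Fit prefers the display.
Unfit: the display nets 17 − 4 = 13; no display nets 11. Unfit would deviate to the display.
Unfit has a profitable deviation, so the profile is not an equilibrium.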